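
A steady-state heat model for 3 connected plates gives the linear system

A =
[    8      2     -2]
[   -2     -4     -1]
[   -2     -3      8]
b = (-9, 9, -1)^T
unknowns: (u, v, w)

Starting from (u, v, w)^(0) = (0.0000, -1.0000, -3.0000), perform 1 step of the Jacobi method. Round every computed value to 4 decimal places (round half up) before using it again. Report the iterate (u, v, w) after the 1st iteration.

(-1.6250, -1.5000, -0.5000)

Iteration 1:
  u = (-9 - (2)·-1.0000 - (-2)·-3.0000) / (8) = -1.6250
  v = (9 - (-2)·0.0000 - (-1)·-3.0000) / (-4) = -1.5000
  w = (-1 - (-2)·0.0000 - (-3)·-1.0000) / (8) = -0.5000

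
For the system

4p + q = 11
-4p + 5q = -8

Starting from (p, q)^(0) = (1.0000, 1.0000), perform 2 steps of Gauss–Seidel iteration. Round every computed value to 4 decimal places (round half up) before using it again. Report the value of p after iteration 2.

2.6500

Iteration 1:
  p = (11 - (1)·1.0000) / (4) = 2.5000
  q = (-8 - (-4)·2.5000) / (5) = 0.4000
Iteration 2:
  p = (11 - (1)·0.4000) / (4) = 2.6500
  q = (-8 - (-4)·2.6500) / (5) = 0.5200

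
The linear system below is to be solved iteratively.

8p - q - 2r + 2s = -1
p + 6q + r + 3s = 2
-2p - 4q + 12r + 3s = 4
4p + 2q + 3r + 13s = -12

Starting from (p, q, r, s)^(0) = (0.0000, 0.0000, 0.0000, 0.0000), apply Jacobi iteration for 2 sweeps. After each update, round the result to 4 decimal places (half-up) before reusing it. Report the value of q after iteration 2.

Iteration 1:
  p = (-1 - (-1)·0.0000 - (-2)·0.0000 - (2)·0.0000) / (8) = -0.1250
  q = (2 - (1)·0.0000 - (1)·0.0000 - (3)·0.0000) / (6) = 0.3333
  r = (4 - (-2)·0.0000 - (-4)·0.0000 - (3)·0.0000) / (12) = 0.3333
  s = (-12 - (4)·0.0000 - (2)·0.0000 - (3)·0.0000) / (13) = -0.9231
Iteration 2:
  p = (-1 - (-1)·0.3333 - (-2)·0.3333 - (2)·-0.9231) / (8) = 0.2308
  q = (2 - (1)·-0.1250 - (1)·0.3333 - (3)·-0.9231) / (6) = 0.7602
  r = (4 - (-2)·-0.1250 - (-4)·0.3333 - (3)·-0.9231) / (12) = 0.6544
  s = (-12 - (4)·-0.1250 - (2)·0.3333 - (3)·0.3333) / (13) = -1.0128

0.7602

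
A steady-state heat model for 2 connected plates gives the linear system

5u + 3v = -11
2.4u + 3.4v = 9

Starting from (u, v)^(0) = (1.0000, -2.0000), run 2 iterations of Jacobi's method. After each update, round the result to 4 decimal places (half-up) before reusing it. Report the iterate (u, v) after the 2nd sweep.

(-3.3647, 3.3529)

Iteration 1:
  u = (-11 - (3)·-2.0000) / (5) = -1.0000
  v = (9 - (2.4)·1.0000) / (3.4) = 1.9412
Iteration 2:
  u = (-11 - (3)·1.9412) / (5) = -3.3647
  v = (9 - (2.4)·-1.0000) / (3.4) = 3.3529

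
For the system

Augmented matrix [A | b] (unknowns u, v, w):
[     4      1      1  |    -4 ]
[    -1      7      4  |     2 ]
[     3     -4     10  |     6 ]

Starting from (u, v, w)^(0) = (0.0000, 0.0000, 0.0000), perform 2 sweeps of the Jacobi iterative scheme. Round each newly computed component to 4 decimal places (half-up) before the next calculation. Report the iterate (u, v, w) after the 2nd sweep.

Iteration 1:
  u = (-4 - (1)·0.0000 - (1)·0.0000) / (4) = -1.0000
  v = (2 - (-1)·0.0000 - (4)·0.0000) / (7) = 0.2857
  w = (6 - (3)·0.0000 - (-4)·0.0000) / (10) = 0.6000
Iteration 2:
  u = (-4 - (1)·0.2857 - (1)·0.6000) / (4) = -1.2214
  v = (2 - (-1)·-1.0000 - (4)·0.6000) / (7) = -0.2000
  w = (6 - (3)·-1.0000 - (-4)·0.2857) / (10) = 1.0143

(-1.2214, -0.2000, 1.0143)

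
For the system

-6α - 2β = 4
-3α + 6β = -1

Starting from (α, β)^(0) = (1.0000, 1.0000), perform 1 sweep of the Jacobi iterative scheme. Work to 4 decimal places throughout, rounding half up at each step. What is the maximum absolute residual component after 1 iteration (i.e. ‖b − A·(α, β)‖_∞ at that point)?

Iteration 1:
  α = (4 - (-2)·1.0000) / (-6) = -1.0000
  β = (-1 - (-3)·1.0000) / (6) = 0.3333
Residual b − A·x = (-1.3334, -5.9998); ∞-norm = 5.9998

5.9998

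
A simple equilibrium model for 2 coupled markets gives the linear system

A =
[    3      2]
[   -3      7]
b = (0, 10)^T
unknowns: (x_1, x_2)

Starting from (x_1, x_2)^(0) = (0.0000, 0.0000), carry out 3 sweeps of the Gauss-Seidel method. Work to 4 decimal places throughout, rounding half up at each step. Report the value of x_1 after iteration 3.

Iteration 1:
  x_1 = (0 - (2)·0.0000) / (3) = 0.0000
  x_2 = (10 - (-3)·0.0000) / (7) = 1.4286
Iteration 2:
  x_1 = (0 - (2)·1.4286) / (3) = -0.9524
  x_2 = (10 - (-3)·-0.9524) / (7) = 1.0204
Iteration 3:
  x_1 = (0 - (2)·1.0204) / (3) = -0.6803
  x_2 = (10 - (-3)·-0.6803) / (7) = 1.1370

-0.6803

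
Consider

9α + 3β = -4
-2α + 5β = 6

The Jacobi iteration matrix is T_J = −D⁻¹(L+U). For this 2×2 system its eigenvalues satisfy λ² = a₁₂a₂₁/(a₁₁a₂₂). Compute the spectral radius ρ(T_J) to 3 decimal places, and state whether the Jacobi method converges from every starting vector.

0.365

a₁₂a₂₁/(a₁₁a₂₂) = (3)·(-2) / ((9)·(5)) = -0.133333
ρ = √|-0.133333| = √0.133333 = 0.365
ρ < 1, so Jacobi converges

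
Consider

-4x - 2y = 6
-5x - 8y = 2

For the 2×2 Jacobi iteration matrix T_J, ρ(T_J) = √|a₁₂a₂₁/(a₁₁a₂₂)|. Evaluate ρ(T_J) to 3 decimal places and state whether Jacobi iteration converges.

0.559

a₁₂a₂₁/(a₁₁a₂₂) = (-2)·(-5) / ((-4)·(-8)) = 0.312500
ρ = √|0.312500| = √0.312500 = 0.559
ρ < 1, so Jacobi converges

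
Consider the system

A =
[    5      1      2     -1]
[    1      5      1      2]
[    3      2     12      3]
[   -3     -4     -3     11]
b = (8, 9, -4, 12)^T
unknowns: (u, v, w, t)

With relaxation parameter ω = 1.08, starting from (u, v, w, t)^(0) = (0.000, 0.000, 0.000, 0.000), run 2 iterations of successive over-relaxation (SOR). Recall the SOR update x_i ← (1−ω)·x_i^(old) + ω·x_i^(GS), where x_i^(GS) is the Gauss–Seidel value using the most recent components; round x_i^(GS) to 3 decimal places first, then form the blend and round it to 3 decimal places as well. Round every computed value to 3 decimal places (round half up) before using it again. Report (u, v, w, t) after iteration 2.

Iteration 1:
  u: GS value = (8 - (1)·0.000 - (2)·0.000 - (-1)·0.000) / (5) = 1.600;  u ← (1−ω)·0.000 + ω·1.600 = 1.728
  v: GS value = (9 - (1)·1.728 - (1)·0.000 - (2)·0.000) / (5) = 1.454;  v ← (1−ω)·0.000 + ω·1.454 = 1.570
  w: GS value = (-4 - (3)·1.728 - (2)·1.570 - (3)·0.000) / (12) = -1.027;  w ← (1−ω)·0.000 + ω·-1.027 = -1.109
  t: GS value = (12 - (-3)·1.728 - (-4)·1.570 - (-3)·-1.109) / (11) = 1.831;  t ← (1−ω)·0.000 + ω·1.831 = 1.977
Iteration 2:
  u: GS value = (8 - (1)·1.570 - (2)·-1.109 - (-1)·1.977) / (5) = 2.125;  u ← (1−ω)·1.728 + ω·2.125 = 2.157
  v: GS value = (9 - (1)·2.157 - (1)·-1.109 - (2)·1.977) / (5) = 0.800;  v ← (1−ω)·1.570 + ω·0.800 = 0.738
  w: GS value = (-4 - (3)·2.157 - (2)·0.738 - (3)·1.977) / (12) = -1.490;  w ← (1−ω)·-1.109 + ω·-1.490 = -1.520
  t: GS value = (12 - (-3)·2.157 - (-4)·0.738 - (-3)·-1.520) / (11) = 1.533;  t ← (1−ω)·1.977 + ω·1.533 = 1.497

(2.157, 0.738, -1.520, 1.497)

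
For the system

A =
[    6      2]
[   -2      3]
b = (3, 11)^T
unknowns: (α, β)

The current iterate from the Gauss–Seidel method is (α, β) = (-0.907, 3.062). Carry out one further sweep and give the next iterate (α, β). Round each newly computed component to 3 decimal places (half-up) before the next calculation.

(-0.521, 3.319)

One sweep:
  α = (3 - (2)·3.062) / (6) = -0.521
  β = (11 - (-2)·-0.521) / (3) = 3.319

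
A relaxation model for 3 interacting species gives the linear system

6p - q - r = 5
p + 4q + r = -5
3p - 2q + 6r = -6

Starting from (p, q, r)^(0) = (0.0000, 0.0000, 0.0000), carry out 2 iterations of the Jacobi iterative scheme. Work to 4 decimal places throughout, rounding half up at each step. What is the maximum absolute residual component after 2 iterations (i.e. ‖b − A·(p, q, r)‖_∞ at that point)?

Iteration 1:
  p = (5 - (-1)·0.0000 - (-1)·0.0000) / (6) = 0.8333
  q = (-5 - (1)·0.0000 - (1)·0.0000) / (4) = -1.2500
  r = (-6 - (3)·0.0000 - (-2)·0.0000) / (6) = -1.0000
Iteration 2:
  p = (5 - (-1)·-1.2500 - (-1)·-1.0000) / (6) = 0.4583
  q = (-5 - (1)·0.8333 - (1)·-1.0000) / (4) = -1.2083
  r = (-6 - (3)·0.8333 - (-2)·-1.2500) / (6) = -1.8333
Residual b − A·x = (-0.7914, 1.2082, 1.2083); ∞-norm = 1.2083

1.2083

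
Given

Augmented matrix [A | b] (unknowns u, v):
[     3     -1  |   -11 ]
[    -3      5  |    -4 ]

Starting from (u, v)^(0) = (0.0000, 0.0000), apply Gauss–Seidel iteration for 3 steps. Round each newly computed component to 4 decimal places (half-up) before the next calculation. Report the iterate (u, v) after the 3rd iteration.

(-4.8667, -3.7200)

Iteration 1:
  u = (-11 - (-1)·0.0000) / (3) = -3.6667
  v = (-4 - (-3)·-3.6667) / (5) = -3.0000
Iteration 2:
  u = (-11 - (-1)·-3.0000) / (3) = -4.6667
  v = (-4 - (-3)·-4.6667) / (5) = -3.6000
Iteration 3:
  u = (-11 - (-1)·-3.6000) / (3) = -4.8667
  v = (-4 - (-3)·-4.8667) / (5) = -3.7200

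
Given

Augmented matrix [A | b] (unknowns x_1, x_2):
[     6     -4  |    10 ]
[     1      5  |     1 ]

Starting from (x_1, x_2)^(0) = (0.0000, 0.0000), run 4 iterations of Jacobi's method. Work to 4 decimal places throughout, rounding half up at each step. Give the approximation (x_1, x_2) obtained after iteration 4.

Iteration 1:
  x_1 = (10 - (-4)·0.0000) / (6) = 1.6667
  x_2 = (1 - (1)·0.0000) / (5) = 0.2000
Iteration 2:
  x_1 = (10 - (-4)·0.2000) / (6) = 1.8000
  x_2 = (1 - (1)·1.6667) / (5) = -0.1333
Iteration 3:
  x_1 = (10 - (-4)·-0.1333) / (6) = 1.5778
  x_2 = (1 - (1)·1.8000) / (5) = -0.1600
Iteration 4:
  x_1 = (10 - (-4)·-0.1600) / (6) = 1.5600
  x_2 = (1 - (1)·1.5778) / (5) = -0.1156

(1.5600, -0.1156)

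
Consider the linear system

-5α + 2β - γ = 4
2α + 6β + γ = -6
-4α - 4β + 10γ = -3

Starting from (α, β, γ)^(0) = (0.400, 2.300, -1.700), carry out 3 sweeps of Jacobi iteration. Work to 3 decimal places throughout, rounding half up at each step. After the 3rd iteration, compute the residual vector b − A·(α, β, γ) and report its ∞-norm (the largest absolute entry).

Iteration 1:
  α = (4 - (2)·2.300 - (-1)·-1.700) / (-5) = 0.460
  β = (-6 - (2)·0.400 - (1)·-1.700) / (6) = -0.850
  γ = (-3 - (-4)·0.400 - (-4)·2.300) / (10) = 0.780
Iteration 2:
  α = (4 - (2)·-0.850 - (-1)·0.780) / (-5) = -1.296
  β = (-6 - (2)·0.460 - (1)·0.780) / (6) = -1.283
  γ = (-3 - (-4)·0.460 - (-4)·-0.850) / (10) = -0.456
Iteration 3:
  α = (4 - (2)·-1.283 - (-1)·-0.456) / (-5) = -1.222
  β = (-6 - (2)·-1.296 - (1)·-0.456) / (6) = -0.492
  γ = (-3 - (-4)·-1.296 - (-4)·-1.283) / (10) = -1.332
Residual b − A·x = (-2.458, 0.728, 3.464); ∞-norm = 3.464

3.464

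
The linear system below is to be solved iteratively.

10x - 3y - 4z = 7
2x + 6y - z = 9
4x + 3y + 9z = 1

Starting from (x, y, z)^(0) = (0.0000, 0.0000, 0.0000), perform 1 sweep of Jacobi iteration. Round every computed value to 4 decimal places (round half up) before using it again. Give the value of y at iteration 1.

1.5000

Iteration 1:
  x = (7 - (-3)·0.0000 - (-4)·0.0000) / (10) = 0.7000
  y = (9 - (2)·0.0000 - (-1)·0.0000) / (6) = 1.5000
  z = (1 - (4)·0.0000 - (3)·0.0000) / (9) = 0.1111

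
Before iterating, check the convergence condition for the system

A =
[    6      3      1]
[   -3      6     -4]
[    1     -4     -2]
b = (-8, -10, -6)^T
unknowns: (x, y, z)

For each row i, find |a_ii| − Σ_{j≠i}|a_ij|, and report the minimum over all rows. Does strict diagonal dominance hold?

-3

row 1: |6| − (3+1) = 2
row 2: |6| − (3+4) = -1
row 3: |-2| − (1+4) = -3
minimum over rows = -3 → not strictly diagonally dominant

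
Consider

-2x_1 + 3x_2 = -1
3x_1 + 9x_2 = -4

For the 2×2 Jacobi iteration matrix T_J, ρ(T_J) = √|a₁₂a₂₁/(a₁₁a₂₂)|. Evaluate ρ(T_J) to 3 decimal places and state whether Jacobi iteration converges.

a₁₂a₂₁/(a₁₁a₂₂) = (3)·(3) / ((-2)·(9)) = -0.500000
ρ = √|-0.500000| = √0.500000 = 0.707
ρ < 1, so Jacobi converges

0.707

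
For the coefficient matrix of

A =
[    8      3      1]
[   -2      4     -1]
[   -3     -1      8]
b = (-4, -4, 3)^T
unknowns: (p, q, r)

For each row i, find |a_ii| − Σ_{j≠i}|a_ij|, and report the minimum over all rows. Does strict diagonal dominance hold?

row 1: |8| − (3+1) = 4
row 2: |4| − (2+1) = 1
row 3: |8| − (3+1) = 4
minimum over rows = 1 → strictly diagonally dominant (convergence guaranteed)

1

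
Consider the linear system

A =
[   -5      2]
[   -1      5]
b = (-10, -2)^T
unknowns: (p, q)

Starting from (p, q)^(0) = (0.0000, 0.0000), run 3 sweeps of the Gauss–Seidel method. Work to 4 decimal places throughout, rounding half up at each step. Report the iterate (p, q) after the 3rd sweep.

(2.0000, 0.0000)

Iteration 1:
  p = (-10 - (2)·0.0000) / (-5) = 2.0000
  q = (-2 - (-1)·2.0000) / (5) = 0.0000
Iteration 2:
  p = (-10 - (2)·0.0000) / (-5) = 2.0000
  q = (-2 - (-1)·2.0000) / (5) = 0.0000
Iteration 3:
  p = (-10 - (2)·0.0000) / (-5) = 2.0000
  q = (-2 - (-1)·2.0000) / (5) = 0.0000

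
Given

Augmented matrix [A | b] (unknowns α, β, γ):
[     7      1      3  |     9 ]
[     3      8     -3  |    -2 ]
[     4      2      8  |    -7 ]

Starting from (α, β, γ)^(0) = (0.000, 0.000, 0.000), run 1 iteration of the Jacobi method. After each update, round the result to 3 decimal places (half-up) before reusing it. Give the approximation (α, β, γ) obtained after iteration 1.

Iteration 1:
  α = (9 - (1)·0.000 - (3)·0.000) / (7) = 1.286
  β = (-2 - (3)·0.000 - (-3)·0.000) / (8) = -0.250
  γ = (-7 - (4)·0.000 - (2)·0.000) / (8) = -0.875

(1.286, -0.250, -0.875)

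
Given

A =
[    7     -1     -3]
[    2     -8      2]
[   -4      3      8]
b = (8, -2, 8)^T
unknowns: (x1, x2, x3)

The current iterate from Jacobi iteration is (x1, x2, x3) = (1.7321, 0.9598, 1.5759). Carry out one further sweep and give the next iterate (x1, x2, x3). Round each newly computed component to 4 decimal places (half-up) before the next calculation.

One sweep:
  x1 = (8 - (-1)·0.9598 - (-3)·1.5759) / (7) = 1.9554
  x2 = (-2 - (2)·1.7321 - (2)·1.5759) / (-8) = 1.0770
  x3 = (8 - (-4)·1.7321 - (3)·0.9598) / (8) = 1.5061

(1.9554, 1.0770, 1.5061)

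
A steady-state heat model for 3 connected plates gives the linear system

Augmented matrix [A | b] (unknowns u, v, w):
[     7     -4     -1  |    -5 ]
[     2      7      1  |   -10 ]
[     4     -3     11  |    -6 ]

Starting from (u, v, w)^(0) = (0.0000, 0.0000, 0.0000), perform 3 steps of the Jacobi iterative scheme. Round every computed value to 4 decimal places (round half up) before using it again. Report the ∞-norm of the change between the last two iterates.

0.4021

Iteration 1:
  u = (-5 - (-4)·0.0000 - (-1)·0.0000) / (7) = -0.7143
  v = (-10 - (2)·0.0000 - (1)·0.0000) / (7) = -1.4286
  w = (-6 - (4)·0.0000 - (-3)·0.0000) / (11) = -0.5455
Iteration 2:
  u = (-5 - (-4)·-1.4286 - (-1)·-0.5455) / (7) = -1.6086
  v = (-10 - (2)·-0.7143 - (1)·-0.5455) / (7) = -1.1466
  w = (-6 - (4)·-0.7143 - (-3)·-1.4286) / (11) = -0.6753
Iteration 3:
  u = (-5 - (-4)·-1.1466 - (-1)·-0.6753) / (7) = -1.4660
  v = (-10 - (2)·-1.6086 - (1)·-0.6753) / (7) = -0.8725
  w = (-6 - (4)·-1.6086 - (-3)·-1.1466) / (11) = -0.2732
Change: (0.1426, 0.2741, 0.4021) → max |·| = 0.4021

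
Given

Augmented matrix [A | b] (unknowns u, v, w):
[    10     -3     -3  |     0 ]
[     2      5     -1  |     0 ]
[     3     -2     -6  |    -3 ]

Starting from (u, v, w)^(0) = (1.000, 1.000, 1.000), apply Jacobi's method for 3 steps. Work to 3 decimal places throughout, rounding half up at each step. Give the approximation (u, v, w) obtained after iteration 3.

(0.228, 0.117, 0.606)

Iteration 1:
  u = (0 - (-3)·1.000 - (-3)·1.000) / (10) = 0.600
  v = (0 - (2)·1.000 - (-1)·1.000) / (5) = -0.200
  w = (-3 - (3)·1.000 - (-2)·1.000) / (-6) = 0.667
Iteration 2:
  u = (0 - (-3)·-0.200 - (-3)·0.667) / (10) = 0.140
  v = (0 - (2)·0.600 - (-1)·0.667) / (5) = -0.107
  w = (-3 - (3)·0.600 - (-2)·-0.200) / (-6) = 0.867
Iteration 3:
  u = (0 - (-3)·-0.107 - (-3)·0.867) / (10) = 0.228
  v = (0 - (2)·0.140 - (-1)·0.867) / (5) = 0.117
  w = (-3 - (3)·0.140 - (-2)·-0.107) / (-6) = 0.606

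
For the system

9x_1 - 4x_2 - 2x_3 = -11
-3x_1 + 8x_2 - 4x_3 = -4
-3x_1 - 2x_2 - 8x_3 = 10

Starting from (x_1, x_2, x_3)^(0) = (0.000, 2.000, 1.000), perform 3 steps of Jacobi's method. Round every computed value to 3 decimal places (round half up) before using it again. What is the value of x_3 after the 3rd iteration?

-0.292

Iteration 1:
  x_1 = (-11 - (-4)·2.000 - (-2)·1.000) / (9) = -0.111
  x_2 = (-4 - (-3)·0.000 - (-4)·1.000) / (8) = 0.000
  x_3 = (10 - (-3)·0.000 - (-2)·2.000) / (-8) = -1.750
Iteration 2:
  x_1 = (-11 - (-4)·0.000 - (-2)·-1.750) / (9) = -1.611
  x_2 = (-4 - (-3)·-0.111 - (-4)·-1.750) / (8) = -1.417
  x_3 = (10 - (-3)·-0.111 - (-2)·0.000) / (-8) = -1.208
Iteration 3:
  x_1 = (-11 - (-4)·-1.417 - (-2)·-1.208) / (9) = -2.120
  x_2 = (-4 - (-3)·-1.611 - (-4)·-1.208) / (8) = -1.708
  x_3 = (10 - (-3)·-1.611 - (-2)·-1.417) / (-8) = -0.292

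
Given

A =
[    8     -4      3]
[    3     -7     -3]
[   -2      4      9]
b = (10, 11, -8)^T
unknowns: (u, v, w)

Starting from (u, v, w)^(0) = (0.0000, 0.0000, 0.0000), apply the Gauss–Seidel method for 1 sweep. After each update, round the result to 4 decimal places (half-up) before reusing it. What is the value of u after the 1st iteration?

Iteration 1:
  u = (10 - (-4)·0.0000 - (3)·0.0000) / (8) = 1.2500
  v = (11 - (3)·1.2500 - (-3)·0.0000) / (-7) = -1.0357
  w = (-8 - (-2)·1.2500 - (4)·-1.0357) / (9) = -0.1508

1.2500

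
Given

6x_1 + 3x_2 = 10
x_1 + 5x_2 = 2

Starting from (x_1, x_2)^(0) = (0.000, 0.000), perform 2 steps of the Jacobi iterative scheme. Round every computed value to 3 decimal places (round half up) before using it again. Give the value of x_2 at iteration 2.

0.067

Iteration 1:
  x_1 = (10 - (3)·0.000) / (6) = 1.667
  x_2 = (2 - (1)·0.000) / (5) = 0.400
Iteration 2:
  x_1 = (10 - (3)·0.400) / (6) = 1.467
  x_2 = (2 - (1)·1.667) / (5) = 0.067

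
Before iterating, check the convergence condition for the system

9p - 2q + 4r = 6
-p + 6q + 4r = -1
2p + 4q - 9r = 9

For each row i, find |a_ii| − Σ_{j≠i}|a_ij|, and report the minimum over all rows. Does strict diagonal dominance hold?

1

row 1: |9| − (2+4) = 3
row 2: |6| − (1+4) = 1
row 3: |-9| − (2+4) = 3
minimum over rows = 1 → strictly diagonally dominant (convergence guaranteed)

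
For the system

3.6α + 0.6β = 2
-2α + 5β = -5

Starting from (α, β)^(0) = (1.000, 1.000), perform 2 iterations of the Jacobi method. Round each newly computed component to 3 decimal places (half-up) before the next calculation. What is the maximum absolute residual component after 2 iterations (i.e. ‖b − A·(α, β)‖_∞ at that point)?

Iteration 1:
  α = (2 - (0.6)·1.000) / (3.6) = 0.389
  β = (-5 - (-2)·1.000) / (5) = -0.600
Iteration 2:
  α = (2 - (0.6)·-0.600) / (3.6) = 0.656
  β = (-5 - (-2)·0.389) / (5) = -0.844
Residual b − A·x = (0.145, 0.532); ∞-norm = 0.532

0.532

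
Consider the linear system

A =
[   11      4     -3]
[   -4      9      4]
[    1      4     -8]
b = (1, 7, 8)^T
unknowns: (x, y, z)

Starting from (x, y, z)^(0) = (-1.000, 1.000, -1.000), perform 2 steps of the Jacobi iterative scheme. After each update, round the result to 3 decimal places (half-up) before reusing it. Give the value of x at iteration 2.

Iteration 1:
  x = (1 - (4)·1.000 - (-3)·-1.000) / (11) = -0.545
  y = (7 - (-4)·-1.000 - (4)·-1.000) / (9) = 0.778
  z = (8 - (1)·-1.000 - (4)·1.000) / (-8) = -0.625
Iteration 2:
  x = (1 - (4)·0.778 - (-3)·-0.625) / (11) = -0.362
  y = (7 - (-4)·-0.545 - (4)·-0.625) / (9) = 0.813
  z = (8 - (1)·-0.545 - (4)·0.778) / (-8) = -0.679

-0.362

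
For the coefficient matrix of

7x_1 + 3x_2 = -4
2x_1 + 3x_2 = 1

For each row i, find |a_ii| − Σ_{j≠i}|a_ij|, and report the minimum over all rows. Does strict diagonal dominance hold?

1

row 1: |7| − (3) = 4
row 2: |3| − (2) = 1
minimum over rows = 1 → strictly diagonally dominant (convergence guaranteed)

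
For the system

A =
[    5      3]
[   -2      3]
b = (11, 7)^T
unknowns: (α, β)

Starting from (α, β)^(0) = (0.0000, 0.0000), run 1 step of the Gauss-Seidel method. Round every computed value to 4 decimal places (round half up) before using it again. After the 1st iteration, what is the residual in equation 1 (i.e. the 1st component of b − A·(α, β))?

Iteration 1:
  α = (11 - (3)·0.0000) / (5) = 2.2000
  β = (7 - (-2)·2.2000) / (3) = 3.8000
Residual b − A·x = (-11.4000, 0.0000)

-11.4000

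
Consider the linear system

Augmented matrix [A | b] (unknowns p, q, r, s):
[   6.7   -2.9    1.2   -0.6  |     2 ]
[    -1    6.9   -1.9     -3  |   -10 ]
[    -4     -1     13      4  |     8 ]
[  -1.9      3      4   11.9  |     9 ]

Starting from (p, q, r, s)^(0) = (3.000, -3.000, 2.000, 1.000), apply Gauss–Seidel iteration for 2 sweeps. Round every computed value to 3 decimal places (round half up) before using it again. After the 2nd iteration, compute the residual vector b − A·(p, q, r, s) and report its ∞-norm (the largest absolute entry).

Iteration 1:
  p = (2 - (-2.9)·-3.000 - (1.2)·2.000 - (-0.6)·1.000) / (6.7) = -1.269
  q = (-10 - (-1)·-1.269 - (-1.9)·2.000 - (-3)·1.000) / (6.9) = -0.648
  r = (8 - (-4)·-1.269 - (-1)·-0.648 - (4)·1.000) / (13) = -0.133
  s = (9 - (-1.9)·-1.269 - (3)·-0.648 - (4)·-0.133) / (11.9) = 0.762
Iteration 2:
  p = (2 - (-2.9)·-0.648 - (1.2)·-0.133 - (-0.6)·0.762) / (6.7) = 0.110
  q = (-10 - (-1)·0.110 - (-1.9)·-0.133 - (-3)·0.762) / (6.9) = -1.139
  r = (8 - (-4)·0.110 - (-1)·-1.139 - (4)·0.762) / (13) = 0.327
  s = (9 - (-1.9)·0.110 - (3)·-1.139 - (4)·0.327) / (11.9) = 0.951
Residual b − A·x = (-1.862, 1.443, -0.754, 0.001); ∞-norm = 1.862

1.862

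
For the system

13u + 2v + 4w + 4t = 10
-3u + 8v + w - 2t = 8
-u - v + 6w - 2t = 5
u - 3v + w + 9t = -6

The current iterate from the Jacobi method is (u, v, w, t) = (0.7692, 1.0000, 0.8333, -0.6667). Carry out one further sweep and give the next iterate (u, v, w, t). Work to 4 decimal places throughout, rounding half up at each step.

One sweep:
  u = (10 - (2)·1.0000 - (4)·0.8333 - (4)·-0.6667) / (13) = 0.5641
  v = (8 - (-3)·0.7692 - (1)·0.8333 - (-2)·-0.6667) / (8) = 1.0176
  w = (5 - (-1)·0.7692 - (-1)·1.0000 - (-2)·-0.6667) / (6) = 0.9060
  t = (-6 - (1)·0.7692 - (-3)·1.0000 - (1)·0.8333) / (9) = -0.5114

(0.5641, 1.0176, 0.9060, -0.5114)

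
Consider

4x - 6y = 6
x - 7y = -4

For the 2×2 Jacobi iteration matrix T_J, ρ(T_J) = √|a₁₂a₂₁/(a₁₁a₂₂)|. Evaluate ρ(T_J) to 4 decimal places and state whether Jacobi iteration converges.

a₁₂a₂₁/(a₁₁a₂₂) = (-6)·(1) / ((4)·(-7)) = 0.214286
ρ = √|0.214286| = √0.214286 = 0.4629
ρ < 1, so Jacobi converges

0.4629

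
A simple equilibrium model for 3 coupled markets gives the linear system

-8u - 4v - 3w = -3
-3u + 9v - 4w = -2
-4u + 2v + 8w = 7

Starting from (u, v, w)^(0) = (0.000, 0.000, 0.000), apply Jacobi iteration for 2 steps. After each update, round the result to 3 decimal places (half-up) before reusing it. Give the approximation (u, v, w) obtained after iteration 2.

Iteration 1:
  u = (-3 - (-4)·0.000 - (-3)·0.000) / (-8) = 0.375
  v = (-2 - (-3)·0.000 - (-4)·0.000) / (9) = -0.222
  w = (7 - (-4)·0.000 - (2)·0.000) / (8) = 0.875
Iteration 2:
  u = (-3 - (-4)·-0.222 - (-3)·0.875) / (-8) = 0.158
  v = (-2 - (-3)·0.375 - (-4)·0.875) / (9) = 0.292
  w = (7 - (-4)·0.375 - (2)·-0.222) / (8) = 1.118

(0.158, 0.292, 1.118)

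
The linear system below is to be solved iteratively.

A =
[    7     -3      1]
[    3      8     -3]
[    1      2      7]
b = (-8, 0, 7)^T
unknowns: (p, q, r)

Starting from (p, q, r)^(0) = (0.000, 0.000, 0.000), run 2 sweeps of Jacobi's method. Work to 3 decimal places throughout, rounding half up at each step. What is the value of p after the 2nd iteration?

Iteration 1:
  p = (-8 - (-3)·0.000 - (1)·0.000) / (7) = -1.143
  q = (0 - (3)·0.000 - (-3)·0.000) / (8) = 0.000
  r = (7 - (1)·0.000 - (2)·0.000) / (7) = 1.000
Iteration 2:
  p = (-8 - (-3)·0.000 - (1)·1.000) / (7) = -1.286
  q = (0 - (3)·-1.143 - (-3)·1.000) / (8) = 0.804
  r = (7 - (1)·-1.143 - (2)·0.000) / (7) = 1.163

-1.286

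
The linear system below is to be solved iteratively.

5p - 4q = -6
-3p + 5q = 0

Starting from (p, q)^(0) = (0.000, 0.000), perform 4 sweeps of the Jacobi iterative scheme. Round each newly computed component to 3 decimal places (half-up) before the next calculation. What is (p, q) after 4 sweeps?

Iteration 1:
  p = (-6 - (-4)·0.000) / (5) = -1.200
  q = (0 - (-3)·0.000) / (5) = 0.000
Iteration 2:
  p = (-6 - (-4)·0.000) / (5) = -1.200
  q = (0 - (-3)·-1.200) / (5) = -0.720
Iteration 3:
  p = (-6 - (-4)·-0.720) / (5) = -1.776
  q = (0 - (-3)·-1.200) / (5) = -0.720
Iteration 4:
  p = (-6 - (-4)·-0.720) / (5) = -1.776
  q = (0 - (-3)·-1.776) / (5) = -1.066

(-1.776, -1.066)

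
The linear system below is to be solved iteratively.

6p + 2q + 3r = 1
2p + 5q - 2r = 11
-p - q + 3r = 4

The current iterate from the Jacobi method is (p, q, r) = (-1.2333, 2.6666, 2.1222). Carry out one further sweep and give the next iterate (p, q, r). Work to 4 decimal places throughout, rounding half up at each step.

(-1.7833, 3.5422, 1.8111)

One sweep:
  p = (1 - (2)·2.6666 - (3)·2.1222) / (6) = -1.7833
  q = (11 - (2)·-1.2333 - (-2)·2.1222) / (5) = 3.5422
  r = (4 - (-1)·-1.2333 - (-1)·2.6666) / (3) = 1.8111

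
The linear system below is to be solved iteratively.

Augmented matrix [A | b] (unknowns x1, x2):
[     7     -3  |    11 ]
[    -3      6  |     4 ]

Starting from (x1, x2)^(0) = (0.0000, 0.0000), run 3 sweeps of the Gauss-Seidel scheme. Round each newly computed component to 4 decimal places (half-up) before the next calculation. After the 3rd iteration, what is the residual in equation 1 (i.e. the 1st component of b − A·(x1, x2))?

0.1998

Iteration 1:
  x1 = (11 - (-3)·0.0000) / (7) = 1.5714
  x2 = (4 - (-3)·1.5714) / (6) = 1.4524
Iteration 2:
  x1 = (11 - (-3)·1.4524) / (7) = 2.1939
  x2 = (4 - (-3)·2.1939) / (6) = 1.7636
Iteration 3:
  x1 = (11 - (-3)·1.7636) / (7) = 2.3273
  x2 = (4 - (-3)·2.3273) / (6) = 1.8303
Residual b − A·x = (0.1998, 0.0001)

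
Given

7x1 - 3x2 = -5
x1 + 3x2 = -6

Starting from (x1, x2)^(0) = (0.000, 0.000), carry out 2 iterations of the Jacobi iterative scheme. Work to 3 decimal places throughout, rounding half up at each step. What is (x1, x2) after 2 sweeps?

(-1.571, -1.762)

Iteration 1:
  x1 = (-5 - (-3)·0.000) / (7) = -0.714
  x2 = (-6 - (1)·0.000) / (3) = -2.000
Iteration 2:
  x1 = (-5 - (-3)·-2.000) / (7) = -1.571
  x2 = (-6 - (1)·-0.714) / (3) = -1.762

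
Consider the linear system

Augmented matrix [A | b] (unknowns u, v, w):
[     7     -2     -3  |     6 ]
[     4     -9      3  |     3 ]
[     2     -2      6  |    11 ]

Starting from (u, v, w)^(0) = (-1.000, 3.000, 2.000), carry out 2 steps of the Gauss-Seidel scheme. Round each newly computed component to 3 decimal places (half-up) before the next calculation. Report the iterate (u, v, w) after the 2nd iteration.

(1.908, 1.004, 1.532)

Iteration 1:
  u = (6 - (-2)·3.000 - (-3)·2.000) / (7) = 2.571
  v = (3 - (4)·2.571 - (3)·2.000) / (-9) = 1.476
  w = (11 - (2)·2.571 - (-2)·1.476) / (6) = 1.468
Iteration 2:
  u = (6 - (-2)·1.476 - (-3)·1.468) / (7) = 1.908
  v = (3 - (4)·1.908 - (3)·1.468) / (-9) = 1.004
  w = (11 - (2)·1.908 - (-2)·1.004) / (6) = 1.532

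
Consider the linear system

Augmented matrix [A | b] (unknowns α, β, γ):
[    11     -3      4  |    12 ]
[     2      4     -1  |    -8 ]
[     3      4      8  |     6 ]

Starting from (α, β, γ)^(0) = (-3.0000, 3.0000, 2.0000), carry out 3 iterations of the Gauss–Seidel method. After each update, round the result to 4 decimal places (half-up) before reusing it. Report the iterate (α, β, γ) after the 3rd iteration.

(0.0601, -1.6357, 1.5453)

Iteration 1:
  α = (12 - (-3)·3.0000 - (4)·2.0000) / (11) = 1.1818
  β = (-8 - (2)·1.1818 - (-1)·2.0000) / (4) = -2.0909
  γ = (6 - (3)·1.1818 - (4)·-2.0909) / (8) = 1.3523
Iteration 2:
  α = (12 - (-3)·-2.0909 - (4)·1.3523) / (11) = 0.0289
  β = (-8 - (2)·0.0289 - (-1)·1.3523) / (4) = -1.6764
  γ = (6 - (3)·0.0289 - (4)·-1.6764) / (8) = 1.5774
Iteration 3:
  α = (12 - (-3)·-1.6764 - (4)·1.5774) / (11) = 0.0601
  β = (-8 - (2)·0.0601 - (-1)·1.5774) / (4) = -1.6357
  γ = (6 - (3)·0.0601 - (4)·-1.6357) / (8) = 1.5453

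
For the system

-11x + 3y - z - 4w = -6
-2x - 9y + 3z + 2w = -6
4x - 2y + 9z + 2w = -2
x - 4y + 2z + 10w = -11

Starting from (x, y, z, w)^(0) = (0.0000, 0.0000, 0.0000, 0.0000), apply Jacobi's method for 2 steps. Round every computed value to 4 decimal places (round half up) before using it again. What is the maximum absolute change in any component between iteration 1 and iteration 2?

Iteration 1:
  x = (-6 - (3)·0.0000 - (-1)·0.0000 - (-4)·0.0000) / (-11) = 0.5455
  y = (-6 - (-2)·0.0000 - (3)·0.0000 - (2)·0.0000) / (-9) = 0.6667
  z = (-2 - (4)·0.0000 - (-2)·0.0000 - (2)·0.0000) / (9) = -0.2222
  w = (-11 - (1)·0.0000 - (-4)·0.0000 - (2)·0.0000) / (10) = -1.1000
Iteration 2:
  x = (-6 - (3)·0.6667 - (-1)·-0.2222 - (-4)·-1.1000) / (-11) = 1.1475
  y = (-6 - (-2)·0.5455 - (3)·-0.2222 - (2)·-1.1000) / (-9) = 0.2269
  z = (-2 - (4)·0.5455 - (-2)·0.6667 - (2)·-1.1000) / (9) = -0.0721
  w = (-11 - (1)·0.5455 - (-4)·0.6667 - (2)·-0.2222) / (10) = -0.8434
Change: (0.6020, -0.4398, 0.1501, 0.2566) → max |·| = 0.6020

0.6020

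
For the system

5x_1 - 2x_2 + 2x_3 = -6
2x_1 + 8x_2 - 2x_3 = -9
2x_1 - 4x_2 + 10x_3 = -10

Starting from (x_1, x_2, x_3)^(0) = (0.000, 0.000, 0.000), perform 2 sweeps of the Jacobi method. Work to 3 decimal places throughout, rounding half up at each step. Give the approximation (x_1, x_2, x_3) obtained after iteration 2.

(-1.250, -1.075, -1.210)

Iteration 1:
  x_1 = (-6 - (-2)·0.000 - (2)·0.000) / (5) = -1.200
  x_2 = (-9 - (2)·0.000 - (-2)·0.000) / (8) = -1.125
  x_3 = (-10 - (2)·0.000 - (-4)·0.000) / (10) = -1.000
Iteration 2:
  x_1 = (-6 - (-2)·-1.125 - (2)·-1.000) / (5) = -1.250
  x_2 = (-9 - (2)·-1.200 - (-2)·-1.000) / (8) = -1.075
  x_3 = (-10 - (2)·-1.200 - (-4)·-1.125) / (10) = -1.210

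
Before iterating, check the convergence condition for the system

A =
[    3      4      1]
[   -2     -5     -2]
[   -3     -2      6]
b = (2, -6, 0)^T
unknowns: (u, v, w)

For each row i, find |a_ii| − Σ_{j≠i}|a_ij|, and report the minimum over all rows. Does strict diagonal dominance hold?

row 1: |3| − (4+1) = -2
row 2: |-5| − (2+2) = 1
row 3: |6| − (3+2) = 1
minimum over rows = -2 → not strictly diagonally dominant

-2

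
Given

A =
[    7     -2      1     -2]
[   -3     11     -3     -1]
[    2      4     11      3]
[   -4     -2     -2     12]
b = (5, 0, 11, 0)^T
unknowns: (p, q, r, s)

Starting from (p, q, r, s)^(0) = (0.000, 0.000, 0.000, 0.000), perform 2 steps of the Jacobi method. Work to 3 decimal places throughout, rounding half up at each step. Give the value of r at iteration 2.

Iteration 1:
  p = (5 - (-2)·0.000 - (1)·0.000 - (-2)·0.000) / (7) = 0.714
  q = (0 - (-3)·0.000 - (-3)·0.000 - (-1)·0.000) / (11) = 0.000
  r = (11 - (2)·0.000 - (4)·0.000 - (3)·0.000) / (11) = 1.000
  s = (0 - (-4)·0.000 - (-2)·0.000 - (-2)·0.000) / (12) = 0.000
Iteration 2:
  p = (5 - (-2)·0.000 - (1)·1.000 - (-2)·0.000) / (7) = 0.571
  q = (0 - (-3)·0.714 - (-3)·1.000 - (-1)·0.000) / (11) = 0.467
  r = (11 - (2)·0.714 - (4)·0.000 - (3)·0.000) / (11) = 0.870
  s = (0 - (-4)·0.714 - (-2)·0.000 - (-2)·1.000) / (12) = 0.405

0.870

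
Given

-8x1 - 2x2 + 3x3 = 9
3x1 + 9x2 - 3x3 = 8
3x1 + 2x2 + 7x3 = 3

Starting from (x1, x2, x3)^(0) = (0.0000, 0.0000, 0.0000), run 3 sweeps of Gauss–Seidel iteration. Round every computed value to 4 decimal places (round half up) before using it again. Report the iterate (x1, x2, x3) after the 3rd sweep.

Iteration 1:
  x1 = (9 - (-2)·0.0000 - (3)·0.0000) / (-8) = -1.1250
  x2 = (8 - (3)·-1.1250 - (-3)·0.0000) / (9) = 1.2639
  x3 = (3 - (3)·-1.1250 - (2)·1.2639) / (7) = 0.5496
Iteration 2:
  x1 = (9 - (-2)·1.2639 - (3)·0.5496) / (-8) = -1.2349
  x2 = (8 - (3)·-1.2349 - (-3)·0.5496) / (9) = 1.4837
  x3 = (3 - (3)·-1.2349 - (2)·1.4837) / (7) = 0.5339
Iteration 3:
  x1 = (9 - (-2)·1.4837 - (3)·0.5339) / (-8) = -1.2957
  x2 = (8 - (3)·-1.2957 - (-3)·0.5339) / (9) = 1.4988
  x3 = (3 - (3)·-1.2957 - (2)·1.4988) / (7) = 0.5556

(-1.2957, 1.4988, 0.5556)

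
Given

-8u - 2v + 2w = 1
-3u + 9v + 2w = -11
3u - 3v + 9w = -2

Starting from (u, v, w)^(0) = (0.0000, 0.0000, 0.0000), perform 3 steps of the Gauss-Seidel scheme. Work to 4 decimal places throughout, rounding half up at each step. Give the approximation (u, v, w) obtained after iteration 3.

(-0.0048, -1.0918, -0.5846)

Iteration 1:
  u = (1 - (-2)·0.0000 - (2)·0.0000) / (-8) = -0.1250
  v = (-11 - (-3)·-0.1250 - (2)·0.0000) / (9) = -1.2639
  w = (-2 - (3)·-0.1250 - (-3)·-1.2639) / (9) = -0.6019
Iteration 2:
  u = (1 - (-2)·-1.2639 - (2)·-0.6019) / (-8) = 0.0405
  v = (-11 - (-3)·0.0405 - (2)·-0.6019) / (9) = -1.0750
  w = (-2 - (3)·0.0405 - (-3)·-1.0750) / (9) = -0.5941
Iteration 3:
  u = (1 - (-2)·-1.0750 - (2)·-0.5941) / (-8) = -0.0048
  v = (-11 - (-3)·-0.0048 - (2)·-0.5941) / (9) = -1.0918
  w = (-2 - (3)·-0.0048 - (-3)·-1.0918) / (9) = -0.5846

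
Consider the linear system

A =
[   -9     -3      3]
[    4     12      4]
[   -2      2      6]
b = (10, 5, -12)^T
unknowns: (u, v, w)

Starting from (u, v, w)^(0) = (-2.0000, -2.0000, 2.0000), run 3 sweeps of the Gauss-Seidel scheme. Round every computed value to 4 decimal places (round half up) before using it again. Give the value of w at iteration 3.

-3.6560

Iteration 1:
  u = (10 - (-3)·-2.0000 - (3)·2.0000) / (-9) = 0.2222
  v = (5 - (4)·0.2222 - (4)·2.0000) / (12) = -0.3241
  w = (-12 - (-2)·0.2222 - (2)·-0.3241) / (6) = -1.8179
Iteration 2:
  u = (10 - (-3)·-0.3241 - (3)·-1.8179) / (-9) = -1.6090
  v = (5 - (4)·-1.6090 - (4)·-1.8179) / (12) = 1.5590
  w = (-12 - (-2)·-1.6090 - (2)·1.5590) / (6) = -3.0560
Iteration 3:
  u = (10 - (-3)·1.5590 - (3)·-3.0560) / (-9) = -2.6494
  v = (5 - (4)·-2.6494 - (4)·-3.0560) / (12) = 2.3185
  w = (-12 - (-2)·-2.6494 - (2)·2.3185) / (6) = -3.6560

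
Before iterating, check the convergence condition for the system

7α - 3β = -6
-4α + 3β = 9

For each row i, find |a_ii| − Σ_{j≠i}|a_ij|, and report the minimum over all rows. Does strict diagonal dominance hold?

-1

row 1: |7| − (3) = 4
row 2: |3| − (4) = -1
minimum over rows = -1 → not strictly diagonally dominant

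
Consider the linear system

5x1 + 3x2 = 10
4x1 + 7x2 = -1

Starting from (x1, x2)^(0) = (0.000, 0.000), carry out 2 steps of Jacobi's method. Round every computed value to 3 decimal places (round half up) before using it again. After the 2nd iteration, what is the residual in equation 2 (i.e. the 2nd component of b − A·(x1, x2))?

-0.342

Iteration 1:
  x1 = (10 - (3)·0.000) / (5) = 2.000
  x2 = (-1 - (4)·0.000) / (7) = -0.143
Iteration 2:
  x1 = (10 - (3)·-0.143) / (5) = 2.086
  x2 = (-1 - (4)·2.000) / (7) = -1.286
Residual b − A·x = (3.428, -0.342)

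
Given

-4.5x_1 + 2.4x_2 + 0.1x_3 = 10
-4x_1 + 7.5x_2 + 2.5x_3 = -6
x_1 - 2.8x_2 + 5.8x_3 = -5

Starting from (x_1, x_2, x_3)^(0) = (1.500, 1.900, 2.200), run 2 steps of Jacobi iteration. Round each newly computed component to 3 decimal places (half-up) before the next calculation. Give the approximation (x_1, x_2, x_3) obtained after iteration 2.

Iteration 1:
  x_1 = (10 - (2.4)·1.900 - (0.1)·2.200) / (-4.5) = -1.160
  x_2 = (-6 - (-4)·1.500 - (2.5)·2.200) / (7.5) = -0.733
  x_3 = (-5 - (1)·1.500 - (-2.8)·1.900) / (5.8) = -0.203
Iteration 2:
  x_1 = (10 - (2.4)·-0.733 - (0.1)·-0.203) / (-4.5) = -2.618
  x_2 = (-6 - (-4)·-1.160 - (2.5)·-0.203) / (7.5) = -1.351
  x_3 = (-5 - (1)·-1.160 - (-2.8)·-0.733) / (5.8) = -1.016

(-2.618, -1.351, -1.016)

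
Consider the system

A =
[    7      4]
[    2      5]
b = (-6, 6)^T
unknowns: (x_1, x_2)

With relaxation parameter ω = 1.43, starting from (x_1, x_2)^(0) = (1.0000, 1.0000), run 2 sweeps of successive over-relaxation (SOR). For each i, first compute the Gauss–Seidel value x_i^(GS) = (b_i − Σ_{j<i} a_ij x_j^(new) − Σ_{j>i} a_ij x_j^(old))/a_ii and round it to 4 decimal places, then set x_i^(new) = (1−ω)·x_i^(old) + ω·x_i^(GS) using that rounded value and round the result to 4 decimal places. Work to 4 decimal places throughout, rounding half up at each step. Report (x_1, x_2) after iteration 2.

(-2.3691, 1.9098)

Iteration 1:
  x_1: GS value = (-6 - (4)·1.0000) / (7) = -1.4286;  x_1 ← (1−ω)·1.0000 + ω·-1.4286 = -2.4729
  x_2: GS value = (6 - (2)·-2.4729) / (5) = 2.1892;  x_2 ← (1−ω)·1.0000 + ω·2.1892 = 2.7006
Iteration 2:
  x_1: GS value = (-6 - (4)·2.7006) / (7) = -2.4003;  x_1 ← (1−ω)·-2.4729 + ω·-2.4003 = -2.3691
  x_2: GS value = (6 - (2)·-2.3691) / (5) = 2.1476;  x_2 ← (1−ω)·2.7006 + ω·2.1476 = 1.9098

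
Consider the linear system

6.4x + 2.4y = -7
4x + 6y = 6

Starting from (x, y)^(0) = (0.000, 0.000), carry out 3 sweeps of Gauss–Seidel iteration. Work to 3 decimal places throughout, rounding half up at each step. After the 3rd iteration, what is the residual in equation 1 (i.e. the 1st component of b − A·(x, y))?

-0.260

Iteration 1:
  x = (-7 - (2.4)·0.000) / (6.4) = -1.094
  y = (6 - (4)·-1.094) / (6) = 1.729
Iteration 2:
  x = (-7 - (2.4)·1.729) / (6.4) = -1.742
  y = (6 - (4)·-1.742) / (6) = 2.161
Iteration 3:
  x = (-7 - (2.4)·2.161) / (6.4) = -1.904
  y = (6 - (4)·-1.904) / (6) = 2.269
Residual b − A·x = (-0.260, 0.002)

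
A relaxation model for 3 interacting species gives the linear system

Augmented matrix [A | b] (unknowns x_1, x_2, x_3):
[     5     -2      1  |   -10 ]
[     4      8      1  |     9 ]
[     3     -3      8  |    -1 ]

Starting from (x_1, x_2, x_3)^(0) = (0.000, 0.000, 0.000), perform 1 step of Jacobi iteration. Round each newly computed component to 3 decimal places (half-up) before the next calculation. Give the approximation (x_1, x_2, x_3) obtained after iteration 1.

(-2.000, 1.125, -0.125)

Iteration 1:
  x_1 = (-10 - (-2)·0.000 - (1)·0.000) / (5) = -2.000
  x_2 = (9 - (4)·0.000 - (1)·0.000) / (8) = 1.125
  x_3 = (-1 - (3)·0.000 - (-3)·0.000) / (8) = -0.125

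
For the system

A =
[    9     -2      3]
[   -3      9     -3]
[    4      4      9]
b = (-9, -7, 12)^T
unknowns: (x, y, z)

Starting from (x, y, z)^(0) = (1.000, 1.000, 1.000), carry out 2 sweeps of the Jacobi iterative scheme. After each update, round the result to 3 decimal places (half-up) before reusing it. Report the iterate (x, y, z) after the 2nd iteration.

Iteration 1:
  x = (-9 - (-2)·1.000 - (3)·1.000) / (9) = -1.111
  y = (-7 - (-3)·1.000 - (-3)·1.000) / (9) = -0.111
  z = (12 - (4)·1.000 - (4)·1.000) / (9) = 0.444
Iteration 2:
  x = (-9 - (-2)·-0.111 - (3)·0.444) / (9) = -1.173
  y = (-7 - (-3)·-1.111 - (-3)·0.444) / (9) = -1.000
  z = (12 - (4)·-1.111 - (4)·-0.111) / (9) = 1.876

(-1.173, -1.000, 1.876)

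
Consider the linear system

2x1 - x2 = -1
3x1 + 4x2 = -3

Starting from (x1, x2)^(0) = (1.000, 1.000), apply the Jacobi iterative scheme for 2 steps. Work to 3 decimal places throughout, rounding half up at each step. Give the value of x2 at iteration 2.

Iteration 1:
  x1 = (-1 - (-1)·1.000) / (2) = 0.000
  x2 = (-3 - (3)·1.000) / (4) = -1.500
Iteration 2:
  x1 = (-1 - (-1)·-1.500) / (2) = -1.250
  x2 = (-3 - (3)·0.000) / (4) = -0.750

-0.750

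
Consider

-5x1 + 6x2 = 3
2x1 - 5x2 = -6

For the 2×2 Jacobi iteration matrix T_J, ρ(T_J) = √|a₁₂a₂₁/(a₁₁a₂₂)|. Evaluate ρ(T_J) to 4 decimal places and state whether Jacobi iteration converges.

a₁₂a₂₁/(a₁₁a₂₂) = (6)·(2) / ((-5)·(-5)) = 0.480000
ρ = √|0.480000| = √0.480000 = 0.6928
ρ < 1, so Jacobi converges

0.6928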